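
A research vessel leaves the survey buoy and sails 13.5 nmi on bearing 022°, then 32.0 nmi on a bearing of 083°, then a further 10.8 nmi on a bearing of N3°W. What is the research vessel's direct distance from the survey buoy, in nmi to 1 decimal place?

Leg 1 (022°, 13.5 nmi): east 13.5 sin 22° = 5.06, north 13.5 cos 22° = 12.52
Leg 2 (083°, 32.0 nmi): east 32.0 sin 83° = 31.76, north 32.0 cos 83° = 3.90
Leg 3 (N3°W, 10.8 nmi): east 10.8 sin 357° = -0.57, north 10.8 cos 357° = 10.79
Net: 36.25 east, 27.20 north. Distance = √((36.25)² + (27.20)²) = 45.324 nmi.

45.3 nmi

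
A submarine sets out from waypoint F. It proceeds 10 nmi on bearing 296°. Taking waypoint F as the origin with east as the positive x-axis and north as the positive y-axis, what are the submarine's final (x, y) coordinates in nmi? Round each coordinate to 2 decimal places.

Leg 1 (296°, 10 nmi): east 10 sin 296° = -8.99, north 10 cos 296° = 4.38
Summing: -8.99 nmi east, 4.38 nmi north → (-8.99, 4.38).

(-8.99, 4.38)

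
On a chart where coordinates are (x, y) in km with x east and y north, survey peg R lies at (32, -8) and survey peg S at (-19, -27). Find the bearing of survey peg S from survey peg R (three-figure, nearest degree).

Δeast = -19 − 32 = -51.00; Δnorth = -27 − -8 = -19.00.
Bearing = atan2(Δeast, Δnorth) mod 360° = 249.57° ≈ 250°.

250°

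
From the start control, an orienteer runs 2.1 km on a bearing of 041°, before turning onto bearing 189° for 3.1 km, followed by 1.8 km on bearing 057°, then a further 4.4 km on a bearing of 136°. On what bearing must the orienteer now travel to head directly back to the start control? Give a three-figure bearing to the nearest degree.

304°

Leg 1 (041°, 2.1 km): east 2.1 sin 41° = 1.38, north 2.1 cos 41° = 1.58
Leg 2 (189°, 3.1 km): east 3.1 sin 189° = -0.48, north 3.1 cos 189° = -3.06
Leg 3 (057°, 1.8 km): east 1.8 sin 57° = 1.51, north 1.8 cos 57° = 0.98
Leg 4 (136°, 4.4 km): east 4.4 sin 136° = 3.06, north 4.4 cos 136° = -3.17
Net displacement: 5.46 east, -3.66 north. Direction back to start is (-5.46, 3.66): bearing = atan2(-5.46, 3.66) mod 360° = 303.85° ≈ 304°.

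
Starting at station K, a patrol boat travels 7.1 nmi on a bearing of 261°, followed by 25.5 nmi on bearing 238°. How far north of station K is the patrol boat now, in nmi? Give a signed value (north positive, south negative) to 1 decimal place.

-14.6 nmi

Leg 1 (261°, 7.1 nmi): east 7.1 sin 261° = -7.01, north 7.1 cos 261° = -1.11
Leg 2 (238°, 25.5 nmi): east 25.5 sin 238° = -21.63, north 25.5 cos 238° = -13.51
Net north component: -14.62 nmi.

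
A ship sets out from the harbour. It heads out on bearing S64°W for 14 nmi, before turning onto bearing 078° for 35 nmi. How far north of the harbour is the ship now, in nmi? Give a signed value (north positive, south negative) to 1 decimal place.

Leg 1 (S64°W, 14 nmi): east 14 sin 244° = -12.58, north 14 cos 244° = -6.14
Leg 2 (078°, 35 nmi): east 35 sin 78° = 34.24, north 35 cos 78° = 7.28
Net north component: 1.14 nmi.

1.1 nmi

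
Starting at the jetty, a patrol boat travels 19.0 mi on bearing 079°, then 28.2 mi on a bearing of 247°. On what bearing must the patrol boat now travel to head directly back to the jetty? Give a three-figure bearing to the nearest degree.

Leg 1 (079°, 19.0 mi): east 19.0 sin 79° = 18.65, north 19.0 cos 79° = 3.63
Leg 2 (247°, 28.2 mi): east 28.2 sin 247° = -25.96, north 28.2 cos 247° = -11.02
Net displacement: -7.31 east, -7.39 north. Direction back to start is (7.31, 7.39): bearing = atan2(7.31, 7.39) mod 360° = 44.67° ≈ 045°.

045°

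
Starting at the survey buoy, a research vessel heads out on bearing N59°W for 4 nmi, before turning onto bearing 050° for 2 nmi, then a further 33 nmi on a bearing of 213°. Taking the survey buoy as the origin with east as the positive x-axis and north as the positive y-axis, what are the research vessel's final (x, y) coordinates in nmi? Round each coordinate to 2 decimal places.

Leg 1 (N59°W, 4 nmi): east 4 sin 301° = -3.43, north 4 cos 301° = 2.06
Leg 2 (050°, 2 nmi): east 2 sin 50° = 1.53, north 2 cos 50° = 1.29
Leg 3 (213°, 33 nmi): east 33 sin 213° = -17.97, north 33 cos 213° = -27.68
Summing: -19.87 nmi east, -24.33 nmi north → (-19.87, -24.33).

(-19.87, -24.33)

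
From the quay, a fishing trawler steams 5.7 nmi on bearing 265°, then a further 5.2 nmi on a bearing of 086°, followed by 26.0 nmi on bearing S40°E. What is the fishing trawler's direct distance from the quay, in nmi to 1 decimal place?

25.8 nmi

Leg 1 (265°, 5.7 nmi): east 5.7 sin 265° = -5.68, north 5.7 cos 265° = -0.50
Leg 2 (086°, 5.2 nmi): east 5.2 sin 86° = 5.19, north 5.2 cos 86° = 0.36
Leg 3 (S40°E, 26.0 nmi): east 26.0 sin 140° = 16.71, north 26.0 cos 140° = -19.92
Net: 16.22 east, -20.05 north. Distance = √((16.22)² + (-20.05)²) = 25.791 nmi.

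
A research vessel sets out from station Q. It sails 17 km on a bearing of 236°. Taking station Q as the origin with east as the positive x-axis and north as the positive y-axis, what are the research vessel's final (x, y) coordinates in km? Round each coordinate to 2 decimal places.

Leg 1 (236°, 17 km): east 17 sin 236° = -14.09, north 17 cos 236° = -9.51
Summing: -14.09 km east, -9.51 km north → (-14.09, -9.51).

(-14.09, -9.51)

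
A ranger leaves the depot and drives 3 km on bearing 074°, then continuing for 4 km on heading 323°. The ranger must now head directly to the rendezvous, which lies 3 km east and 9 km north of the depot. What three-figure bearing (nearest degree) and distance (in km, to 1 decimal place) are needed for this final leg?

Leg 1 (074°, 3 km): east 3 sin 74° = 2.88, north 3 cos 74° = 0.83
Leg 2 (323°, 4 km): east 4 sin 323° = -2.41, north 4 cos 323° = 3.19
Current position: (0.48, 4.02). Target: (3, 9). Remaining: Δeast = 2.52, Δnorth = 4.98.
Bearing = atan2(2.52, 4.98) mod 360° = 26.88°; distance = √((2.52)² + (4.98)²) = 5.582 km.

027°, 5.6 km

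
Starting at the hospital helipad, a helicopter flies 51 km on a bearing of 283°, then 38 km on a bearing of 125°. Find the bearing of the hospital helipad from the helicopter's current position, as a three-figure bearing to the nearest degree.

Leg 1 (283°, 51 km): east 51 sin 283° = -49.69, north 51 cos 283° = 11.47
Leg 2 (125°, 38 km): east 38 sin 125° = 31.13, north 38 cos 125° = -21.80
Net displacement: -18.57 east, -10.32 north. Direction back to start is (18.57, 10.32): bearing = atan2(18.57, 10.32) mod 360° = 60.92° ≈ 061°.

061°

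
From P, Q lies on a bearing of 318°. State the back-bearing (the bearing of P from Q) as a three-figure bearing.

Back-bearing = 318° − 180° = 138°.

138°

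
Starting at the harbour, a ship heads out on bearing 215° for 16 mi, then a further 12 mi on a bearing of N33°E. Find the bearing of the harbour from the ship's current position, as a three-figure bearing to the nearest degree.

041°

Leg 1 (215°, 16 mi): east 16 sin 215° = -9.18, north 16 cos 215° = -13.11
Leg 2 (N33°E, 12 mi): east 12 sin 33° = 6.54, north 12 cos 33° = 10.06
Net displacement: -2.64 east, -3.04 north. Direction back to start is (2.64, 3.04): bearing = atan2(2.64, 3.04) mod 360° = 40.97° ≈ 041°.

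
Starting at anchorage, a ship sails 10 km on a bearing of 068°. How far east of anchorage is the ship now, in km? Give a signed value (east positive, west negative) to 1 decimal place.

Leg 1 (068°, 10 km): east 10 sin 68° = 9.27, north 10 cos 68° = 3.75
Net east component: 9.27 km.

9.3 km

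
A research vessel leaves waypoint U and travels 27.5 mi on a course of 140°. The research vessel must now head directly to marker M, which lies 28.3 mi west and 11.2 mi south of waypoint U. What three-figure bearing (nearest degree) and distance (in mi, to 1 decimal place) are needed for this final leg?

282°, 47.0 mi

Leg 1 (140°, 27.5 mi): east 27.5 sin 140° = 17.68, north 27.5 cos 140° = -21.07
Current position: (17.68, -21.07). Target: (-28.3, -11.2). Remaining: Δeast = -45.98, Δnorth = 9.87.
Bearing = atan2(-45.98, 9.87) mod 360° = 282.11°; distance = √((-45.98)² + (9.87)²) = 47.023 mi.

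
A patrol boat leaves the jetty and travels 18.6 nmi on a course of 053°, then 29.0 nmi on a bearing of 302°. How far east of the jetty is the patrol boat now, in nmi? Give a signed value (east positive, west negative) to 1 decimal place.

-9.7 nmi

Leg 1 (053°, 18.6 nmi): east 18.6 sin 53° = 14.85, north 18.6 cos 53° = 11.19
Leg 2 (302°, 29.0 nmi): east 29.0 sin 302° = -24.59, north 29.0 cos 302° = 15.37
Net east component: -9.74 nmi.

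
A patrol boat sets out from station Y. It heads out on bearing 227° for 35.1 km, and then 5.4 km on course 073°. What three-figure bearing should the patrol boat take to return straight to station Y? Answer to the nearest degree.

Leg 1 (227°, 35.1 km): east 35.1 sin 227° = -25.67, north 35.1 cos 227° = -23.94
Leg 2 (073°, 5.4 km): east 5.4 sin 73° = 5.16, north 5.4 cos 73° = 1.58
Net displacement: -20.51 east, -22.36 north. Direction back to start is (20.51, 22.36): bearing = atan2(20.51, 22.36) mod 360° = 42.52° ≈ 043°.

043°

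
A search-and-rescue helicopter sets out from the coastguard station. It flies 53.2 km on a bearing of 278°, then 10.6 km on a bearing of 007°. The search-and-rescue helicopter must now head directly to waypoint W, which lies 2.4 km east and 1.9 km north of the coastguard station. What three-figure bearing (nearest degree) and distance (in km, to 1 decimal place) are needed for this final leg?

Leg 1 (278°, 53.2 km): east 53.2 sin 278° = -52.68, north 53.2 cos 278° = 7.40
Leg 2 (007°, 10.6 km): east 10.6 sin 7° = 1.29, north 10.6 cos 7° = 10.52
Current position: (-51.39, 17.92). Target: (2.4, 1.9). Remaining: Δeast = 53.79, Δnorth = -16.02.
Bearing = atan2(53.79, -16.02) mod 360° = 106.59°; distance = √((53.79)² + (-16.02)²) = 56.127 km.

107°, 56.1 km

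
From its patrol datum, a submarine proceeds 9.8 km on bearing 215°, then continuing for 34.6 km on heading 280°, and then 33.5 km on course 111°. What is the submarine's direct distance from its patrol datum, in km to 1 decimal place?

16.4 km

Leg 1 (215°, 9.8 km): east 9.8 sin 215° = -5.62, north 9.8 cos 215° = -8.03
Leg 2 (280°, 34.6 km): east 34.6 sin 280° = -34.07, north 34.6 cos 280° = 6.01
Leg 3 (111°, 33.5 km): east 33.5 sin 111° = 31.27, north 33.5 cos 111° = -12.01
Net: -8.42 east, -14.02 north. Distance = √((-8.42)² + (-14.02)²) = 16.358 km.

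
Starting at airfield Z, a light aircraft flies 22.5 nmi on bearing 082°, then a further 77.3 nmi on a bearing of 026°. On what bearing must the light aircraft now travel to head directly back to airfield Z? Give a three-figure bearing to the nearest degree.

Leg 1 (082°, 22.5 nmi): east 22.5 sin 82° = 22.28, north 22.5 cos 82° = 3.13
Leg 2 (026°, 77.3 nmi): east 77.3 sin 26° = 33.89, north 77.3 cos 26° = 69.48
Net displacement: 56.17 east, 72.61 north. Direction back to start is (-56.17, -72.61): bearing = atan2(-56.17, -72.61) mod 360° = 217.72° ≈ 218°.

218°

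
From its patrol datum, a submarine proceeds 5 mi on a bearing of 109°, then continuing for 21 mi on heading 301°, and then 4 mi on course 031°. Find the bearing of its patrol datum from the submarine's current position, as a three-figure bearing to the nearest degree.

138°

Leg 1 (109°, 5 mi): east 5 sin 109° = 4.73, north 5 cos 109° = -1.63
Leg 2 (301°, 21 mi): east 21 sin 301° = -18.00, north 21 cos 301° = 10.82
Leg 3 (031°, 4 mi): east 4 sin 31° = 2.06, north 4 cos 31° = 3.43
Net displacement: -11.21 east, 12.62 north. Direction back to start is (11.21, -12.62): bearing = atan2(11.21, -12.62) mod 360° = 138.37° ≈ 138°.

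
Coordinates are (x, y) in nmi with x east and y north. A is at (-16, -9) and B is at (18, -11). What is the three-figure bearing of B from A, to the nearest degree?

093°

Δeast = 18 − -16 = 34.00; Δnorth = -11 − -9 = -2.00.
Bearing = atan2(Δeast, Δnorth) mod 360° = 93.37° ≈ 093°.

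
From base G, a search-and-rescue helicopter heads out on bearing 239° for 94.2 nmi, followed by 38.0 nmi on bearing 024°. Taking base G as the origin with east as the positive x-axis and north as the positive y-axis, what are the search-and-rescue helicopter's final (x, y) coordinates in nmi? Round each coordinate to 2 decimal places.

Leg 1 (239°, 94.2 nmi): east 94.2 sin 239° = -80.75, north 94.2 cos 239° = -48.52
Leg 2 (024°, 38.0 nmi): east 38.0 sin 24° = 15.46, north 38.0 cos 24° = 34.71
Summing: -65.29 nmi east, -13.80 nmi north → (-65.29, -13.80).

(-65.29, -13.80)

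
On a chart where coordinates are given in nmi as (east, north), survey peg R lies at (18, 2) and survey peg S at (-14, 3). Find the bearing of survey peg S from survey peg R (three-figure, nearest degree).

Δeast = -14 − 18 = -32.00; Δnorth = 3 − 2 = 1.00.
Bearing = atan2(Δeast, Δnorth) mod 360° = 271.79° ≈ 272°.

272°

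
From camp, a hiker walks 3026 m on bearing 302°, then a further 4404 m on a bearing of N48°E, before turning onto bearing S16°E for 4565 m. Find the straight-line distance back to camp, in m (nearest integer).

Leg 1 (302°, 3026 m): east 3026 sin 302° = -2566.19, north 3026 cos 302° = 1603.54
Leg 2 (N48°E, 4404 m): east 4404 sin 48° = 3272.81, north 4404 cos 48° = 2946.85
Leg 3 (S16°E, 4565 m): east 4565 sin 164° = 1258.28, north 4565 cos 164° = -4388.16
Net: 1964.90 east, 162.23 north. Distance = √((1964.90)² + (162.23)²) = 1971.586 m.

1972 m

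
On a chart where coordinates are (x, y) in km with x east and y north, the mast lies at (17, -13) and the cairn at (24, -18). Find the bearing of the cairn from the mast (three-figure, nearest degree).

Δeast = 24 − 17 = 7.00; Δnorth = -18 − -13 = -5.00.
Bearing = atan2(Δeast, Δnorth) mod 360° = 125.54° ≈ 126°.

126°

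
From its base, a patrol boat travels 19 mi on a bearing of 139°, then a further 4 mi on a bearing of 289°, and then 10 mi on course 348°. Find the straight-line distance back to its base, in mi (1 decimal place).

Leg 1 (139°, 19 mi): east 19 sin 139° = 12.47, north 19 cos 139° = -14.34
Leg 2 (289°, 4 mi): east 4 sin 289° = -3.78, north 4 cos 289° = 1.30
Leg 3 (348°, 10 mi): east 10 sin 348° = -2.08, north 10 cos 348° = 9.78
Net: 6.60 east, -3.26 north. Distance = √((6.60)² + (-3.26)²) = 7.363 mi.

7.4 mi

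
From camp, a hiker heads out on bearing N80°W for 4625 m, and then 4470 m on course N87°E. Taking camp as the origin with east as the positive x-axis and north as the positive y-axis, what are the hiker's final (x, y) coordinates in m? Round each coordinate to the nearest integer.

(-91, 1037)

Leg 1 (N80°W, 4625 m): east 4625 sin 280° = -4554.74, north 4625 cos 280° = 803.12
Leg 2 (N87°E, 4470 m): east 4470 sin 87° = 4463.87, north 4470 cos 87° = 233.94
Summing: -90.86 m east, 1037.06 m north → (-91, 1037).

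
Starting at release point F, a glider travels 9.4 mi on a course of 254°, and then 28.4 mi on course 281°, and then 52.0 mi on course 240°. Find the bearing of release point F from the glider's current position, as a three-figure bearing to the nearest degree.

074°

Leg 1 (254°, 9.4 mi): east 9.4 sin 254° = -9.04, north 9.4 cos 254° = -2.59
Leg 2 (281°, 28.4 mi): east 28.4 sin 281° = -27.88, north 28.4 cos 281° = 5.42
Leg 3 (240°, 52.0 mi): east 52.0 sin 240° = -45.03, north 52.0 cos 240° = -26.00
Net displacement: -81.95 east, -23.17 north. Direction back to start is (81.95, 23.17): bearing = atan2(81.95, 23.17) mod 360° = 74.21° ≈ 074°.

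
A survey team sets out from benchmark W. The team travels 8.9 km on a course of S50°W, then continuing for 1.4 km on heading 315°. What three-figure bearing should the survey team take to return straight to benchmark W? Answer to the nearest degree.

Leg 1 (S50°W, 8.9 km): east 8.9 sin 230° = -6.82, north 8.9 cos 230° = -5.72
Leg 2 (315°, 1.4 km): east 1.4 sin 315° = -0.99, north 1.4 cos 315° = 0.99
Net displacement: -7.81 east, -4.73 north. Direction back to start is (7.81, 4.73): bearing = atan2(7.81, 4.73) mod 360° = 58.79° ≈ 059°.

059°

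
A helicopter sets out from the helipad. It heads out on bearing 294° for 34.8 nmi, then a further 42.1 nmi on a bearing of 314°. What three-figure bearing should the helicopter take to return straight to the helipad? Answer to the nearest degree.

125°

Leg 1 (294°, 34.8 nmi): east 34.8 sin 294° = -31.79, north 34.8 cos 294° = 14.15
Leg 2 (314°, 42.1 nmi): east 42.1 sin 314° = -30.28, north 42.1 cos 314° = 29.25
Net displacement: -62.08 east, 43.40 north. Direction back to start is (62.08, -43.40): bearing = atan2(62.08, -43.40) mod 360° = 124.96° ≈ 125°.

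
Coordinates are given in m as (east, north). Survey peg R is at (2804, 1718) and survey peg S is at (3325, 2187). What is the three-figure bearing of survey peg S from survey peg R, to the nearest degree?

Δeast = 3325 − 2804 = 521.00; Δnorth = 2187 − 1718 = 469.00.
Bearing = atan2(Δeast, Δnorth) mod 360° = 48.01° ≈ 048°.

048°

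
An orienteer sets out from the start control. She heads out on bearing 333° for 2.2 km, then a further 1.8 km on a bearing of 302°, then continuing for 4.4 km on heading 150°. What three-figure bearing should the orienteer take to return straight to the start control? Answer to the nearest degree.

Leg 1 (333°, 2.2 km): east 2.2 sin 333° = -1.00, north 2.2 cos 333° = 1.96
Leg 2 (302°, 1.8 km): east 1.8 sin 302° = -1.53, north 1.8 cos 302° = 0.95
Leg 3 (150°, 4.4 km): east 4.4 sin 150° = 2.20, north 4.4 cos 150° = -3.81
Net displacement: -0.33 east, -0.90 north. Direction back to start is (0.33, 0.90): bearing = atan2(0.33, 0.90) mod 360° = 19.94° ≈ 020°.

020°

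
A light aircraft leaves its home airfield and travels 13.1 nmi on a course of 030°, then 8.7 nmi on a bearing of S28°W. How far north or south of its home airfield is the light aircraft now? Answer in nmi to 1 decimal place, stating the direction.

3.7 nmi north

Leg 1 (030°, 13.1 nmi): east 13.1 sin 30° = 6.55, north 13.1 cos 30° = 11.34
Leg 2 (S28°W, 8.7 nmi): east 8.7 sin 208° = -4.08, north 8.7 cos 208° = -7.68
Net north component: 3.66 nmi.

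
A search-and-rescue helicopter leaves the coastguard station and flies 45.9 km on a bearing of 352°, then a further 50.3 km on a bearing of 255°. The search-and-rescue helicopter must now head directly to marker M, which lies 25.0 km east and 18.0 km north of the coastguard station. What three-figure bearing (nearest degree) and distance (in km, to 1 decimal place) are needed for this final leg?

Leg 1 (352°, 45.9 km): east 45.9 sin 352° = -6.39, north 45.9 cos 352° = 45.45
Leg 2 (255°, 50.3 km): east 50.3 sin 255° = -48.59, north 50.3 cos 255° = -13.02
Current position: (-54.97, 32.43). Target: (25.0, 18.0). Remaining: Δeast = 79.97, Δnorth = -14.43.
Bearing = atan2(79.97, -14.43) mod 360° = 100.23°; distance = √((79.97)² + (-14.43)²) = 81.266 km.

100°, 81.3 km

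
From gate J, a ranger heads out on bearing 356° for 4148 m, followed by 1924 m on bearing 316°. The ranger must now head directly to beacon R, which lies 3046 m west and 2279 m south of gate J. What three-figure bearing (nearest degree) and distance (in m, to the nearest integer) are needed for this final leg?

Leg 1 (356°, 4148 m): east 4148 sin 356° = -289.35, north 4148 cos 356° = 4137.90
Leg 2 (316°, 1924 m): east 1924 sin 316° = -1336.52, north 1924 cos 316° = 1384.01
Current position: (-1625.87, 5521.91). Target: (-3046, -2279). Remaining: Δeast = -1420.13, Δnorth = -7800.91.
Bearing = atan2(-1420.13, -7800.91) mod 360° = 190.32°; distance = √((-1420.13)² + (-7800.91)²) = 7929.116 m.

190°, 7929 m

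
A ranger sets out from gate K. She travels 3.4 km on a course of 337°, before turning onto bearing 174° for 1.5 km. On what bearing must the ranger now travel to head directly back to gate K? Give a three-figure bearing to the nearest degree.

Leg 1 (337°, 3.4 km): east 3.4 sin 337° = -1.33, north 3.4 cos 337° = 3.13
Leg 2 (174°, 1.5 km): east 1.5 sin 174° = 0.16, north 1.5 cos 174° = -1.49
Net displacement: -1.17 east, 1.64 north. Direction back to start is (1.17, -1.64): bearing = atan2(1.17, -1.64) mod 360° = 144.42° ≈ 144°.

144°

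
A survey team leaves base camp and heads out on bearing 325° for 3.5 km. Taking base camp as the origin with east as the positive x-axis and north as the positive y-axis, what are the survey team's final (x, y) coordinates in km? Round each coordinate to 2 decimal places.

Leg 1 (325°, 3.5 km): east 3.5 sin 325° = -2.01, north 3.5 cos 325° = 2.87
Summing: -2.01 km east, 2.87 km north → (-2.01, 2.87).

(-2.01, 2.87)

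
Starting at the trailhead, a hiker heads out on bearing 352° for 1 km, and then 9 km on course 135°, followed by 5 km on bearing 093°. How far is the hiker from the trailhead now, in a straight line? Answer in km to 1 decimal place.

Leg 1 (352°, 1 km): east 1 sin 352° = -0.14, north 1 cos 352° = 0.99
Leg 2 (135°, 9 km): east 9 sin 135° = 6.36, north 9 cos 135° = -6.36
Leg 3 (093°, 5 km): east 5 sin 93° = 4.99, north 5 cos 93° = -0.26
Net: 11.22 east, -5.64 north. Distance = √((11.22)² + (-5.64)²) = 12.554 km.

12.6 km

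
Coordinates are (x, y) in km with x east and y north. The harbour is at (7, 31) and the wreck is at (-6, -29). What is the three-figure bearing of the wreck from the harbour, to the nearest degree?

Δeast = -6 − 7 = -13.00; Δnorth = -29 − 31 = -60.00.
Bearing = atan2(Δeast, Δnorth) mod 360° = 192.23° ≈ 192°.

192°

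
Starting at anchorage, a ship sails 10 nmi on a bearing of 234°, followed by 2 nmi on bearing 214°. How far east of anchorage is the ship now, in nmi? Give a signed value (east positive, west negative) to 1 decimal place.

Leg 1 (234°, 10 nmi): east 10 sin 234° = -8.09, north 10 cos 234° = -5.88
Leg 2 (214°, 2 nmi): east 2 sin 214° = -1.12, north 2 cos 214° = -1.66
Net east component: -9.21 nmi.

-9.2 nmi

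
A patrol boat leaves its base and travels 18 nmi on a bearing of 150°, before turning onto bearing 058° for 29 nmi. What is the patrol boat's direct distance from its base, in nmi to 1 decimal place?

Leg 1 (150°, 18 nmi): east 18 sin 150° = 9.00, north 18 cos 150° = -15.59
Leg 2 (058°, 29 nmi): east 29 sin 58° = 24.59, north 29 cos 58° = 15.37
Net: 33.59 east, -0.22 north. Distance = √((33.59)² + (-0.22)²) = 33.594 nmi.

33.6 nmi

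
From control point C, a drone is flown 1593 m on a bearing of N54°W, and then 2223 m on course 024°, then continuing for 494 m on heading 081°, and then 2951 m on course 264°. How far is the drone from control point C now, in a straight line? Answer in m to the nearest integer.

Leg 1 (N54°W, 1593 m): east 1593 sin 306° = -1288.76, north 1593 cos 306° = 936.34
Leg 2 (024°, 2223 m): east 2223 sin 24° = 904.18, north 2223 cos 24° = 2030.81
Leg 3 (081°, 494 m): east 494 sin 81° = 487.92, north 494 cos 81° = 77.28
Leg 4 (264°, 2951 m): east 2951 sin 264° = -2934.83, north 2951 cos 264° = -308.46
Net: -2831.50 east, 2735.97 north. Distance = √((-2831.50)² + (2735.97)²) = 3937.378 m.

3937 m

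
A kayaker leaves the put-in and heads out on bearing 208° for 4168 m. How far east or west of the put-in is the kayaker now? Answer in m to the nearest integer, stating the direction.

Leg 1 (208°, 4168 m): east 4168 sin 208° = -1956.76, north 4168 cos 208° = -3680.13
Net east component: -1956.76 m.

1957 m west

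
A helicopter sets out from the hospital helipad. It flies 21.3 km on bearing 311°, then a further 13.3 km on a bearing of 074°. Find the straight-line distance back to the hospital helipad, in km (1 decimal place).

Leg 1 (311°, 21.3 km): east 21.3 sin 311° = -16.08, north 21.3 cos 311° = 13.97
Leg 2 (074°, 13.3 km): east 13.3 sin 74° = 12.78, north 13.3 cos 74° = 3.67
Net: -3.29 east, 17.64 north. Distance = √((-3.29)² + (17.64)²) = 17.944 km.

17.9 km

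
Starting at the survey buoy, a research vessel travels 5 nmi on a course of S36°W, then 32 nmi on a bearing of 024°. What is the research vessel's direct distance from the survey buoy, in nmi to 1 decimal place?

Leg 1 (S36°W, 5 nmi): east 5 sin 216° = -2.94, north 5 cos 216° = -4.05
Leg 2 (024°, 32 nmi): east 32 sin 24° = 13.02, north 32 cos 24° = 29.23
Net: 10.08 east, 25.19 north. Distance = √((10.08)² + (25.19)²) = 27.129 nmi.

27.1 nmi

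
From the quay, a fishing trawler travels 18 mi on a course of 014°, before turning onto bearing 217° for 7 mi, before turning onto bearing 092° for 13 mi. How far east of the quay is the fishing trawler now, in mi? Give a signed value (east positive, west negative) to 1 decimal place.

13.1 mi

Leg 1 (014°, 18 mi): east 18 sin 14° = 4.35, north 18 cos 14° = 17.47
Leg 2 (217°, 7 mi): east 7 sin 217° = -4.21, north 7 cos 217° = -5.59
Leg 3 (092°, 13 mi): east 13 sin 92° = 12.99, north 13 cos 92° = -0.45
Net east component: 13.13 mi.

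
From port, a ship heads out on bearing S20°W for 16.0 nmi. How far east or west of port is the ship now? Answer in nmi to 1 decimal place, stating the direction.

5.5 nmi west

Leg 1 (S20°W, 16.0 nmi): east 16.0 sin 200° = -5.47, north 16.0 cos 200° = -15.04
Net east component: -5.47 nmi.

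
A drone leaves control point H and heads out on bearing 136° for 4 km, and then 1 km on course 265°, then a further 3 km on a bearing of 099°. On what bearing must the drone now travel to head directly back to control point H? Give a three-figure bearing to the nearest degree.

Leg 1 (136°, 4 km): east 4 sin 136° = 2.78, north 4 cos 136° = -2.88
Leg 2 (265°, 1 km): east 1 sin 265° = -1.00, north 1 cos 265° = -0.09
Leg 3 (099°, 3 km): east 3 sin 99° = 2.96, north 3 cos 99° = -0.47
Net displacement: 4.75 east, -3.43 north. Direction back to start is (-4.75, 3.43): bearing = atan2(-4.75, 3.43) mod 360° = 305.89° ≈ 306°.

306°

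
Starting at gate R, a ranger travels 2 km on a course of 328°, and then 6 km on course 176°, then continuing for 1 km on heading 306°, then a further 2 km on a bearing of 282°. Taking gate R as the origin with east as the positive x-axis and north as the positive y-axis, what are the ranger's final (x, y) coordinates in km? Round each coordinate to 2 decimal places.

(-3.41, -3.29)

Leg 1 (328°, 2 km): east 2 sin 328° = -1.06, north 2 cos 328° = 1.70
Leg 2 (176°, 6 km): east 6 sin 176° = 0.42, north 6 cos 176° = -5.99
Leg 3 (306°, 1 km): east 1 sin 306° = -0.81, north 1 cos 306° = 0.59
Leg 4 (282°, 2 km): east 2 sin 282° = -1.96, north 2 cos 282° = 0.42
Summing: -3.41 km east, -3.29 km north → (-3.41, -3.29).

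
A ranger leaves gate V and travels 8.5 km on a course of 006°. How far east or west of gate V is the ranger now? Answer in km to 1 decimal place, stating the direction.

Leg 1 (006°, 8.5 km): east 8.5 sin 6° = 0.89, north 8.5 cos 6° = 8.45
Net east component: 0.89 km.

0.9 km east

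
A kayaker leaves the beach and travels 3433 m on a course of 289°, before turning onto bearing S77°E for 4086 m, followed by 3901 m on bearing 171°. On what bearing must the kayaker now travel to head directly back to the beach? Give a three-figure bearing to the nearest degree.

340°

Leg 1 (289°, 3433 m): east 3433 sin 289° = -3245.97, north 3433 cos 289° = 1117.68
Leg 2 (S77°E, 4086 m): east 4086 sin 103° = 3981.28, north 4086 cos 103° = -919.15
Leg 3 (171°, 3901 m): east 3901 sin 171° = 610.25, north 3901 cos 171° = -3852.97
Net displacement: 1345.56 east, -3654.45 north. Direction back to start is (-1345.56, 3654.45): bearing = atan2(-1345.56, 3654.45) mod 360° = 339.79° ≈ 340°.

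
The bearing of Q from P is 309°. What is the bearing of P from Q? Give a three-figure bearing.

Back-bearing = 309° − 180° = 129°.

129°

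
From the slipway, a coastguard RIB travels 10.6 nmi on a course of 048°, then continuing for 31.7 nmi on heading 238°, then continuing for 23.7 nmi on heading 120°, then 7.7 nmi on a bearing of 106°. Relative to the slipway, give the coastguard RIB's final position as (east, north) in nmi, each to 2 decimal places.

Leg 1 (048°, 10.6 nmi): east 10.6 sin 48° = 7.88, north 10.6 cos 48° = 7.09
Leg 2 (238°, 31.7 nmi): east 31.7 sin 238° = -26.88, north 31.7 cos 238° = -16.80
Leg 3 (120°, 23.7 nmi): east 23.7 sin 120° = 20.52, north 23.7 cos 120° = -11.85
Leg 4 (106°, 7.7 nmi): east 7.7 sin 106° = 7.40, north 7.7 cos 106° = -2.12
Summing: 8.92 nmi east, -23.68 nmi north → (8.92, -23.68).

(8.92, -23.68)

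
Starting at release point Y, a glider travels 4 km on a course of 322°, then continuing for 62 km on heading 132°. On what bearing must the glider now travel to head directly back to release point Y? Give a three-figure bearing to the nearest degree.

311°

Leg 1 (322°, 4 km): east 4 sin 322° = -2.46, north 4 cos 322° = 3.15
Leg 2 (132°, 62 km): east 62 sin 132° = 46.07, north 62 cos 132° = -41.49
Net displacement: 43.61 east, -38.33 north. Direction back to start is (-43.61, 38.33): bearing = atan2(-43.61, 38.33) mod 360° = 311.31° ≈ 311°.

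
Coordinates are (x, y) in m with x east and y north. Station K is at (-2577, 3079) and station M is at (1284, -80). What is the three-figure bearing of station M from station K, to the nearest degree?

Δeast = 1284 − -2577 = 3861.00; Δnorth = -80 − 3079 = -3159.00.
Bearing = atan2(Δeast, Δnorth) mod 360° = 129.29° ≈ 129°.

129°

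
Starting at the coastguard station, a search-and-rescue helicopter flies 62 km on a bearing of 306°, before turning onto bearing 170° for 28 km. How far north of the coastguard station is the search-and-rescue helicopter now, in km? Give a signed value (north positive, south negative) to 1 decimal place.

Leg 1 (306°, 62 km): east 62 sin 306° = -50.16, north 62 cos 306° = 36.44
Leg 2 (170°, 28 km): east 28 sin 170° = 4.86, north 28 cos 170° = -27.57
Net north component: 8.87 km.

8.9 km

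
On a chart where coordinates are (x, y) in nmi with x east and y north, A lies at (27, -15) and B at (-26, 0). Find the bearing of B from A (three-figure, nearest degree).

Δeast = -26 − 27 = -53.00; Δnorth = 0 − -15 = 15.00.
Bearing = atan2(Δeast, Δnorth) mod 360° = 285.80° ≈ 286°.

286°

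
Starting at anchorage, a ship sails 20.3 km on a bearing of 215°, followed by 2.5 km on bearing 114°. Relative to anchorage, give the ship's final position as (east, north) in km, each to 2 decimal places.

(-9.36, -17.65)

Leg 1 (215°, 20.3 km): east 20.3 sin 215° = -11.64, north 20.3 cos 215° = -16.63
Leg 2 (114°, 2.5 km): east 2.5 sin 114° = 2.28, north 2.5 cos 114° = -1.02
Summing: -9.36 km east, -17.65 km north → (-9.36, -17.65).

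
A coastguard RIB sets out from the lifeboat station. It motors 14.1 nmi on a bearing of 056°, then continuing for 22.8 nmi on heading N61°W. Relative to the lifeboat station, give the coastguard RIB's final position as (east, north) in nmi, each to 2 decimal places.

Leg 1 (056°, 14.1 nmi): east 14.1 sin 56° = 11.69, north 14.1 cos 56° = 7.88
Leg 2 (N61°W, 22.8 nmi): east 22.8 sin 299° = -19.94, north 22.8 cos 299° = 11.05
Summing: -8.25 nmi east, 18.94 nmi north → (-8.25, 18.94).

(-8.25, 18.94)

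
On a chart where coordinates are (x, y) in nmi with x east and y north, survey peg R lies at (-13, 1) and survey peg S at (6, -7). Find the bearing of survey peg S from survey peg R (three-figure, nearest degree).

Δeast = 6 − -13 = 19.00; Δnorth = -7 − 1 = -8.00.
Bearing = atan2(Δeast, Δnorth) mod 360° = 112.83° ≈ 113°.

113°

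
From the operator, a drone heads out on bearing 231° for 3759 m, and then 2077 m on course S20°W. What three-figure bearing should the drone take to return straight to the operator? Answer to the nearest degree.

040°

Leg 1 (231°, 3759 m): east 3759 sin 231° = -2921.29, north 3759 cos 231° = -2365.62
Leg 2 (S20°W, 2077 m): east 2077 sin 200° = -710.38, north 2077 cos 200° = -1951.74
Net displacement: -3631.67 east, -4317.36 north. Direction back to start is (3631.67, 4317.36): bearing = atan2(3631.67, 4317.36) mod 360° = 40.07° ≈ 040°.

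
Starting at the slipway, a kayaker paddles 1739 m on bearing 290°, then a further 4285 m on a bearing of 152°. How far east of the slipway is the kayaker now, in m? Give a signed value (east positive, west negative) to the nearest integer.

378 m

Leg 1 (290°, 1739 m): east 1739 sin 290° = -1634.13, north 1739 cos 290° = 594.77
Leg 2 (152°, 4285 m): east 4285 sin 152° = 2011.69, north 4285 cos 152° = -3783.43
Net east component: 377.56 m.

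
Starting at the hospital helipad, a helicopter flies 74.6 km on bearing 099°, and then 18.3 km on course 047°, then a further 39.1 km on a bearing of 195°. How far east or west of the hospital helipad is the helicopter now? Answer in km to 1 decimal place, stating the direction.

76.9 km east

Leg 1 (099°, 74.6 km): east 74.6 sin 99° = 73.68, north 74.6 cos 99° = -11.67
Leg 2 (047°, 18.3 km): east 18.3 sin 47° = 13.38, north 18.3 cos 47° = 12.48
Leg 3 (195°, 39.1 km): east 39.1 sin 195° = -10.12, north 39.1 cos 195° = -37.77
Net east component: 76.95 km.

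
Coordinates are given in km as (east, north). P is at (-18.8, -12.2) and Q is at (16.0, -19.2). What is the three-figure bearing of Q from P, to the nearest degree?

Δeast = 16.0 − -18.8 = 34.80; Δnorth = -19.2 − -12.2 = -7.00.
Bearing = atan2(Δeast, Δnorth) mod 360° = 101.37° ≈ 101°.

101°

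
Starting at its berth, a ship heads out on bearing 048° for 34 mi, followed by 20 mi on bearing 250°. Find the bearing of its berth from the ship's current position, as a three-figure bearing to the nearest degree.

202°

Leg 1 (048°, 34 mi): east 34 sin 48° = 25.27, north 34 cos 48° = 22.75
Leg 2 (250°, 20 mi): east 20 sin 250° = -18.79, north 20 cos 250° = -6.84
Net displacement: 6.47 east, 15.91 north. Direction back to start is (-6.47, -15.91): bearing = atan2(-6.47, -15.91) mod 360° = 202.14° ≈ 202°.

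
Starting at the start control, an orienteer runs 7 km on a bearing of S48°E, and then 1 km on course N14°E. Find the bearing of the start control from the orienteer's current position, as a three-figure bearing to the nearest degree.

Leg 1 (S48°E, 7 km): east 7 sin 132° = 5.20, north 7 cos 132° = -4.68
Leg 2 (N14°E, 1 km): east 1 sin 14° = 0.24, north 1 cos 14° = 0.97
Net displacement: 5.44 east, -3.71 north. Direction back to start is (-5.44, 3.71): bearing = atan2(-5.44, 3.71) mod 360° = 304.30° ≈ 304°.

304°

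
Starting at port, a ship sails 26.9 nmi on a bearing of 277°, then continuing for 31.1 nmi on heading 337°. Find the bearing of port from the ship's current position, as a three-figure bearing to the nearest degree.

129°

Leg 1 (277°, 26.9 nmi): east 26.9 sin 277° = -26.70, north 26.9 cos 277° = 3.28
Leg 2 (337°, 31.1 nmi): east 31.1 sin 337° = -12.15, north 31.1 cos 337° = 28.63
Net displacement: -38.85 east, 31.91 north. Direction back to start is (38.85, -31.91): bearing = atan2(38.85, -31.91) mod 360° = 129.39° ≈ 129°.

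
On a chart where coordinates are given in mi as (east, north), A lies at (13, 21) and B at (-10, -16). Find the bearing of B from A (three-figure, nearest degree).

212°

Δeast = -10 − 13 = -23.00; Δnorth = -16 − 21 = -37.00.
Bearing = atan2(Δeast, Δnorth) mod 360° = 211.87° ≈ 212°.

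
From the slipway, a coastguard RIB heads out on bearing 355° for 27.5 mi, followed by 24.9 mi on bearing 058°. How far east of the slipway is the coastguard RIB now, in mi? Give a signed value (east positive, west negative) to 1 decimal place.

18.7 mi

Leg 1 (355°, 27.5 mi): east 27.5 sin 355° = -2.40, north 27.5 cos 355° = 27.40
Leg 2 (058°, 24.9 mi): east 24.9 sin 58° = 21.12, north 24.9 cos 58° = 13.19
Net east component: 18.72 mi.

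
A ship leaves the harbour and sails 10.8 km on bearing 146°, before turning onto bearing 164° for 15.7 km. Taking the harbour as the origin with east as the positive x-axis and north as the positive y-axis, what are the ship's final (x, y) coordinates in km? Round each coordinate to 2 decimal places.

(10.37, -24.05)

Leg 1 (146°, 10.8 km): east 10.8 sin 146° = 6.04, north 10.8 cos 146° = -8.95
Leg 2 (164°, 15.7 km): east 15.7 sin 164° = 4.33, north 15.7 cos 164° = -15.09
Summing: 10.37 km east, -24.05 km north → (10.37, -24.05).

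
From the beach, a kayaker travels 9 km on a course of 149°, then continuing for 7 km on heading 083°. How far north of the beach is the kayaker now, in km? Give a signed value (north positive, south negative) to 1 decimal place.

-6.9 km

Leg 1 (149°, 9 km): east 9 sin 149° = 4.64, north 9 cos 149° = -7.71
Leg 2 (083°, 7 km): east 7 sin 83° = 6.95, north 7 cos 83° = 0.85
Net north component: -6.86 km.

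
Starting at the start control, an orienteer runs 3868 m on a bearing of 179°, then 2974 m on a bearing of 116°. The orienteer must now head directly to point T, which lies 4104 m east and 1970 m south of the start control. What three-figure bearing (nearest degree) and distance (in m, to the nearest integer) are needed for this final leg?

023°, 3479 m

Leg 1 (179°, 3868 m): east 3868 sin 179° = 67.51, north 3868 cos 179° = -3867.41
Leg 2 (116°, 2974 m): east 2974 sin 116° = 2673.01, north 2974 cos 116° = -1303.72
Current position: (2740.52, -5171.13). Target: (4104, -1970). Remaining: Δeast = 1363.48, Δnorth = 3201.13.
Bearing = atan2(1363.48, 3201.13) mod 360° = 23.07°; distance = √((1363.48)² + (3201.13)²) = 3479.410 m.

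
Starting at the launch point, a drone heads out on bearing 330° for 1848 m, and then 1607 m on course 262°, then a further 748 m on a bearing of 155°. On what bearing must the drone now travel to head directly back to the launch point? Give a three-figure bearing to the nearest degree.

Leg 1 (330°, 1848 m): east 1848 sin 330° = -924.00, north 1848 cos 330° = 1600.41
Leg 2 (262°, 1607 m): east 1607 sin 262° = -1591.36, north 1607 cos 262° = -223.65
Leg 3 (155°, 748 m): east 748 sin 155° = 316.12, north 748 cos 155° = -677.92
Net displacement: -2199.24 east, 698.85 north. Direction back to start is (2199.24, -698.85): bearing = atan2(2199.24, -698.85) mod 360° = 107.63° ≈ 108°.

108°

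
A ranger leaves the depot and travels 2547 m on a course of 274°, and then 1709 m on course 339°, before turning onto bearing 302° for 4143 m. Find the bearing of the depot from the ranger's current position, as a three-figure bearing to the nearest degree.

121°

Leg 1 (274°, 2547 m): east 2547 sin 274° = -2540.80, north 2547 cos 274° = 177.67
Leg 2 (339°, 1709 m): east 1709 sin 339° = -612.45, north 1709 cos 339° = 1595.49
Leg 3 (302°, 4143 m): east 4143 sin 302° = -3513.46, north 4143 cos 302° = 2195.46
Net displacement: -6666.71 east, 3968.61 north. Direction back to start is (6666.71, -3968.61): bearing = atan2(6666.71, -3968.61) mod 360° = 120.76° ≈ 121°.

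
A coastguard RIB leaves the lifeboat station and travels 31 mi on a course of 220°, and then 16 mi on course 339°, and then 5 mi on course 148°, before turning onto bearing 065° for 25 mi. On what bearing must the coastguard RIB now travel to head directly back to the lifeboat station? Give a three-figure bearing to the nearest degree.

008°

Leg 1 (220°, 31 mi): east 31 sin 220° = -19.93, north 31 cos 220° = -23.75
Leg 2 (339°, 16 mi): east 16 sin 339° = -5.73, north 16 cos 339° = 14.94
Leg 3 (148°, 5 mi): east 5 sin 148° = 2.65, north 5 cos 148° = -4.24
Leg 4 (065°, 25 mi): east 25 sin 65° = 22.66, north 25 cos 65° = 10.57
Net displacement: -0.35 east, -2.48 north. Direction back to start is (0.35, 2.48): bearing = atan2(0.35, 2.48) mod 360° = 8.09° ≈ 008°.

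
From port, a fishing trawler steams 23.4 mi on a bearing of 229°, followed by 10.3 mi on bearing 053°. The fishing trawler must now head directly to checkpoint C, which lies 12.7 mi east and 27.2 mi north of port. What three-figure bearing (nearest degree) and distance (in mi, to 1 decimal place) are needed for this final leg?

031°, 42.6 mi

Leg 1 (229°, 23.4 mi): east 23.4 sin 229° = -17.66, north 23.4 cos 229° = -15.35
Leg 2 (053°, 10.3 mi): east 10.3 sin 53° = 8.23, north 10.3 cos 53° = 6.20
Current position: (-9.43, -9.15). Target: (12.7, 27.2). Remaining: Δeast = 22.13, Δnorth = 36.35.
Bearing = atan2(22.13, 36.35) mod 360° = 31.34°; distance = √((22.13)² + (36.35)²) = 42.561 mi.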